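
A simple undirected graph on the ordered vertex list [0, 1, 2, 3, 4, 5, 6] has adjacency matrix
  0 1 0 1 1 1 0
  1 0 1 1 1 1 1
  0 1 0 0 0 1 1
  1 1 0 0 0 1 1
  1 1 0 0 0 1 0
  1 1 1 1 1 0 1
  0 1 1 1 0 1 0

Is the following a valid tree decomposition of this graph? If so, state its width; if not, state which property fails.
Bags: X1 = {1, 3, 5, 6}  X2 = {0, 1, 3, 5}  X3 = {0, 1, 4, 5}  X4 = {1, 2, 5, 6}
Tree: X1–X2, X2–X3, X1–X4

Yes; width 3.

Every vertex of G appears in some bag (union = {0, 1, 2, 3, 4, 5, 6}); every edge is covered by a bag; and for each vertex v the set of bags containing v is connected in the bag tree. The decomposition is therefore valid. The largest bag has 4 vertices, so the width is 3.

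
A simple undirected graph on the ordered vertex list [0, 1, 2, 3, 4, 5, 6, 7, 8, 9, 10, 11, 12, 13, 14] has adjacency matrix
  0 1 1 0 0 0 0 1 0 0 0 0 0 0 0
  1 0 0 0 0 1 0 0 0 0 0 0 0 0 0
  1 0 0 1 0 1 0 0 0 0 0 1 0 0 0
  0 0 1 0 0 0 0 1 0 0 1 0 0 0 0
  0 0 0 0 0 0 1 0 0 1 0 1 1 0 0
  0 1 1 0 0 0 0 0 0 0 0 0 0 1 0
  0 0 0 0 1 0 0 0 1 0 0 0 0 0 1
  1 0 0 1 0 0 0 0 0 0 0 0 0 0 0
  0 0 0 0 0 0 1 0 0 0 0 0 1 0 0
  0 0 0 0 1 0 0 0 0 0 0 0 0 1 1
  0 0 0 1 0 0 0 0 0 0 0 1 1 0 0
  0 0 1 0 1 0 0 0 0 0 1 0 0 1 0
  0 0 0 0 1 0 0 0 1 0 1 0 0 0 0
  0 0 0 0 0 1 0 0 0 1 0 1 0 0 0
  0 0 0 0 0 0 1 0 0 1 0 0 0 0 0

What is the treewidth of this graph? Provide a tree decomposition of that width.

Treewidth 3.
One such decomposition:
Bags: B1 = {0, 1, 3, 7}  B2 = {0, 1, 2, 3}  B3 = {1, 2, 3, 5}  B4 = {2, 3, 5, 10}  B5 = {2, 5, 10, 11}  B6 = {5, 10, 11, 13}  B7 = {10, 11, 12, 13}  B8 = {4, 11, 12, 13}  B9 = {4, 9, 12, 13}  B10 = {4, 8, 9, 12}  B11 = {4, 6, 8, 9}  B12 = {6, 8, 9, 14}
Tree: B1–B2, B2–B3, B3–B4, B4–B5, B5–B6, B6–B7, B7–B8, B8–B9, B9–B10, B10–B11, B11–B12

Each bag holds 4 vertices, so the decomposition has width 3, which upper-bounds the treewidth. For the lower bound: the 4 vertex sets {0,1,7}, {3}, {2}, {5,10,11,13} are disjoint, each induces a connected subgraph, and every pair is joined by at least one edge of G. Contracting each set to a single vertex therefore yields K_{4} as a minor, and since treewidth is minor-monotone, tw(G) ≥ tw(K_{4}) = 3. Therefore the treewidth is 3.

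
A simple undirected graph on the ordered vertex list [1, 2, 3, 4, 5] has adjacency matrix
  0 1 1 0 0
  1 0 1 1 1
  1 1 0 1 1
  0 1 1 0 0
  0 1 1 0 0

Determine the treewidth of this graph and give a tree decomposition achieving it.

Treewidth 2.
Bags: B1 = {1, 2, 3}  B2 = {2, 3, 4}  B3 = {2, 3, 5}
Tree: B1–B2, B2–B3

The largest bag has 3 vertices, giving width 2; this decomposition certifies tw(G) ≤ 2. On the other hand G contains the 3-clique {1, 2, 3}. A clique must lie in a single bag of any decomposition, so no decomposition can have width below 2. Combining the bounds, tw(G) = 2.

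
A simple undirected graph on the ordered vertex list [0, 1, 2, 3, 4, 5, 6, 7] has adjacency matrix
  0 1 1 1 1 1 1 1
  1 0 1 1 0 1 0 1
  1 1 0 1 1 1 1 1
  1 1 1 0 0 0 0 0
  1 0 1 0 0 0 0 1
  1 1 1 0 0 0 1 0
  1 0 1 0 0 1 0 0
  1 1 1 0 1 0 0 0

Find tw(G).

A width-3 tree decomposition is:
Bags: B1 = {0, 1, 2, 7}  B2 = {0, 1, 2, 3}  B3 = {0, 1, 2, 5}  B4 = {0, 2, 4, 7}  B5 = {0, 2, 5, 6}
Tree: B1–B2, B1–B3, B1–B4, B3–B5
The largest bag has 4 vertices, giving width 3; this decomposition certifies tw(G) ≤ 3. For the lower bound, the 4 vertices {0, 1, 2, 3} are pairwise adjacent, and any tree decomposition puts a clique entirely inside one bag — forcing width ≥ 3. The upper and lower bounds meet at 3, so that is the treewidth.

3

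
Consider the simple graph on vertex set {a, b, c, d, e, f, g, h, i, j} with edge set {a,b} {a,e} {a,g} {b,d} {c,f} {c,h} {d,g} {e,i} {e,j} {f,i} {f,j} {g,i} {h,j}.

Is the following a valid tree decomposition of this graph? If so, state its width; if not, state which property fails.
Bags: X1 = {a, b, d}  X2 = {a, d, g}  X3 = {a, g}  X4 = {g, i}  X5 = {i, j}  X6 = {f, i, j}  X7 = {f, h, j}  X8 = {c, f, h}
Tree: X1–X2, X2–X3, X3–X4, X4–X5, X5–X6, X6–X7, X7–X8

No — vertex e appears in no bag.

A tree decomposition must satisfy three properties: every vertex lies in some bag; for every edge, both endpoints lie together in some bag; and for every vertex, the bags containing it form a connected subtree. Here vertex e appears in no bag, so the decomposition is invalid.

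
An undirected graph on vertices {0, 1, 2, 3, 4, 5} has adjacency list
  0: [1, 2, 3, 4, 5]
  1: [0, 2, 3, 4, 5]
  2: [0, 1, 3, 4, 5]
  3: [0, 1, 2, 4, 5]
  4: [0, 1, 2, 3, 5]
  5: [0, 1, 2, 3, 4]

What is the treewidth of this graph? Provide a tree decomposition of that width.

With just one bag of size 6, the width is 6 − 1 = 5, so tw(G) ≤ 5. On the other hand G contains the 6-clique {0, 1, 2, 3, 4, 5}. A clique must lie in a single bag of any decomposition, so no decomposition can have width below 5. Hence tw(G) = 5 exactly.

Treewidth 5.
Bags: B1 = {0, 1, 2, 3, 4, 5}
Tree: (single bag)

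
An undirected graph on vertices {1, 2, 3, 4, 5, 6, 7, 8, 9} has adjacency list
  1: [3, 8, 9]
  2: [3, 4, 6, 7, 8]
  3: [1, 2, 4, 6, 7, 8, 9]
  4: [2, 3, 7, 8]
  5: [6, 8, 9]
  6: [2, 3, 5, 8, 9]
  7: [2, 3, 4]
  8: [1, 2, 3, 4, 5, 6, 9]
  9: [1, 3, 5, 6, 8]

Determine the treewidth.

A width-3 tree decomposition is:
Bags: B1 = {2, 3, 4, 8}  B2 = {2, 3, 6, 8}  B3 = {3, 6, 8, 9}  B4 = {2, 3, 4, 7}  B5 = {1, 3, 8, 9}  B6 = {5, 6, 8, 9}
Tree: B1–B2, B2–B3, B1–B4, B3–B5, B3–B6
Each bag holds 4 vertices, so the decomposition has width 3, which upper-bounds the treewidth. Conversely, {1, 3, 8, 9} is a clique of size 4, and the vertices of any clique must share a bag in every tree decomposition; so some bag has ≥ 4 vertices and tw(G) ≥ 3. The upper and lower bounds meet at 3, so that is the treewidth.

3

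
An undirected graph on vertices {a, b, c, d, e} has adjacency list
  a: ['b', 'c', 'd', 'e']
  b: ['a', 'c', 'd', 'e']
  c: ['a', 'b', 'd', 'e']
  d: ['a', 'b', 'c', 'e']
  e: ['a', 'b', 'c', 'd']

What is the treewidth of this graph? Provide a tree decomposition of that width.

Treewidth 4.
One such decomposition:
Bags: B1 = {a, b, c, d, e}
Tree: (single bag)

A single bag containing all 5 vertices is trivially a valid decomposition of width 4. On the other hand G contains the 5-clique {a, b, c, d, e}. A clique must lie in a single bag of any decomposition, so no decomposition can have width below 4. Combining the bounds, tw(G) = 4.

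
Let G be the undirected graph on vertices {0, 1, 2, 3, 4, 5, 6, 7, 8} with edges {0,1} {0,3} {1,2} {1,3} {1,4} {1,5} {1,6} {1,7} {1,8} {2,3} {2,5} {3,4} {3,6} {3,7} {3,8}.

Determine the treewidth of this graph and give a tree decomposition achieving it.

Treewidth 2.
Bags: B1 = {1, 2, 3}  B2 = {1, 3, 6}  B3 = {1, 3, 4}  B4 = {1, 3, 8}  B5 = {1, 2, 5}  B6 = {0, 1, 3}  B7 = {1, 3, 7}
Tree: B1–B2, B2–B3, B1–B4, B1–B5, B4–B6, B4–B7

Each bag holds 3 vertices, so the decomposition has width 2, which upper-bounds the treewidth. Conversely, {0, 1, 3} is a clique of size 3, and the vertices of any clique must share a bag in every tree decomposition; so some bag has ≥ 3 vertices and tw(G) ≥ 2. Hence tw(G) = 2 exactly.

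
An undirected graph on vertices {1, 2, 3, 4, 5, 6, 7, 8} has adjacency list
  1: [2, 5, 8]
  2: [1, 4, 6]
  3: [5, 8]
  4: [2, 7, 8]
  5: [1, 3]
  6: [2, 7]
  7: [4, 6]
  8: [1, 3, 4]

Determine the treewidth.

2

A width-2 tree decomposition is:
Bags: B1 = {3, 5, 8}  B2 = {1, 5, 8}  B3 = {1, 4, 8}  B4 = {1, 2, 4}  B5 = {2, 4, 7}  B6 = {2, 6, 7}
Tree: B1–B2, B2–B3, B3–B4, B4–B5, B5–B6
The largest bag has 3 vertices, giving width 2; this decomposition certifies tw(G) ≤ 2. For the lower bound, G contains the cycle 3–5–1–8–3, so G is not a forest; only forests have treewidth ≤ 1, hence tw(G) ≥ 2. Therefore the treewidth is 2.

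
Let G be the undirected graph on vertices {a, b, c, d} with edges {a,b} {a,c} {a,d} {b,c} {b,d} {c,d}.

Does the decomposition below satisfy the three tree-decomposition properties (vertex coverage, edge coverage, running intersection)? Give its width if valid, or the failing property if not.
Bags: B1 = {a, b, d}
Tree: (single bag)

A tree decomposition must satisfy three properties: every vertex lies in some bag; for every edge, both endpoints lie together in some bag; and for every vertex, the bags containing it form a connected subtree. Here vertex c appears in no bag, so the decomposition is invalid.

No — vertex c appears in no bag.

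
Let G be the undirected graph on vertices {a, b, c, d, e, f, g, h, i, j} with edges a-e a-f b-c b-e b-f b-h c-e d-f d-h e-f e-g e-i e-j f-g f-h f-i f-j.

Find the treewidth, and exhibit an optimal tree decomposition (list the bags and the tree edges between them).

Each bag holds 3 vertices, so the decomposition has width 2, which upper-bounds the treewidth. For the lower bound, the 3 vertices {b, c, e} are pairwise adjacent, and any tree decomposition puts a clique entirely inside one bag — forcing width ≥ 2. The upper and lower bounds meet at 2, so that is the treewidth.

Treewidth 2.
One such decomposition:
Bags: B1 = {e, f, j}  B2 = {a, e, f}  B3 = {b, e, f}  B4 = {b, f, h}  B5 = {e, f, g}  B6 = {b, c, e}  B7 = {d, f, h}  B8 = {e, f, i}
Tree: B1–B2, B2–B3, B3–B4, B1–B5, B3–B6, B4–B7, B5–B8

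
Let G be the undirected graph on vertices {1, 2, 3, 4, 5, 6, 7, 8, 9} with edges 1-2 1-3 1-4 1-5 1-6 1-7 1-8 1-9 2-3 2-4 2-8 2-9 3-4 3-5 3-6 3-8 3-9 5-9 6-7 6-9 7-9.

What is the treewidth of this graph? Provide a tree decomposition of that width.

Treewidth 3.
Bags: B1 = {1, 3, 5, 9}  B2 = {1, 3, 6, 9}  B3 = {1, 2, 3, 9}  B4 = {1, 2, 3, 8}  B5 = {1, 2, 3, 4}  B6 = {1, 6, 7, 9}
Tree: B1–B2, B2–B3, B3–B4, B4–B5, B2–B6

Each bag holds 4 vertices, so the decomposition has width 3, which upper-bounds the treewidth. For the lower bound, the 4 vertices {1, 2, 3, 8} are pairwise adjacent, and any tree decomposition puts a clique entirely inside one bag — forcing width ≥ 3. Combining the bounds, tw(G) = 3.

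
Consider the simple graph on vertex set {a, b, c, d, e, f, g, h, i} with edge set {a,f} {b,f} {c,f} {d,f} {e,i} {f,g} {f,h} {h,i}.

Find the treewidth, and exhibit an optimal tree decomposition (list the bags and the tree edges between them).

Each bag holds 2 vertices, so the decomposition has width 1, which upper-bounds the treewidth. Any graph with an edge has treewidth ≥ 1, and G has the edge d–f. The upper and lower bounds meet at 1, so that is the treewidth.

Treewidth 1.
One such decomposition:
Bags: B1 = {d, f}  B2 = {f, h}  B3 = {h, i}  B4 = {e, i}  B5 = {c, f}  B6 = {a, f}  B7 = {b, f}  B8 = {f, g}
Tree: B1–B2, B2–B3, B3–B4, B2–B5, B5–B6, B5–B7, B6–B8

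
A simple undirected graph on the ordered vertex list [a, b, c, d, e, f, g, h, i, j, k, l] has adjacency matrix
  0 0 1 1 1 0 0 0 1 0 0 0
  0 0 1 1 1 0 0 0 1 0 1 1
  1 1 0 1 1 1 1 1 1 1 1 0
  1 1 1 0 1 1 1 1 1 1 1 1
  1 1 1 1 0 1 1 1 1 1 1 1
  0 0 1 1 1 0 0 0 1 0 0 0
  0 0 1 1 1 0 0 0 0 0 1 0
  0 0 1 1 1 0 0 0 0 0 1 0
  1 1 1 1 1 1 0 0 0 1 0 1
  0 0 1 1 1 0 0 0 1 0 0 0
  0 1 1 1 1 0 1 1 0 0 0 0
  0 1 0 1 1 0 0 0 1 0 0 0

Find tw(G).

4

A width-4 tree decomposition is:
Bags: B1 = {c, d, e, f, i}  B2 = {b, c, d, e, i}  B3 = {c, d, e, i, j}  B4 = {a, c, d, e, i}  B5 = {b, c, d, e, k}  B6 = {c, d, e, h, k}  B7 = {c, d, e, g, k}  B8 = {b, d, e, i, l}
Tree: B1–B2, B2–B3, B1–B4, B2–B5, B5–B6, B5–B7, B2–B8
The largest bag has 5 vertices, giving width 4; this decomposition certifies tw(G) ≤ 4. Conversely, {c, d, e, g, k} is a clique of size 5, and the vertices of any clique must share a bag in every tree decomposition; so some bag has ≥ 5 vertices and tw(G) ≥ 4. Hence tw(G) = 4 exactly.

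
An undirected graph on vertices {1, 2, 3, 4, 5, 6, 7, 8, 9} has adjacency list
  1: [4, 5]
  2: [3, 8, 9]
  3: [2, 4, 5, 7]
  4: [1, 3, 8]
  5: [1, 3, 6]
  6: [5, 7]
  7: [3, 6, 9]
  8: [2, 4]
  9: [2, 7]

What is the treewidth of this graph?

3

A width-3 tree decomposition is:
Bags: B1 = {1, 4, 5, 6}  B2 = {3, 4, 5, 6}  B3 = {3, 4, 6, 7}  B4 = {3, 4, 7, 8}  B5 = {2, 3, 7, 8}  B6 = {2, 7, 8, 9}
Tree: B1–B2, B2–B3, B3–B4, B4–B5, B5–B6
The largest bag has 4 vertices, giving width 3; this decomposition certifies tw(G) ≤ 3. For the lower bound: the 4 vertex sets {1,5,6}, {4}, {3}, {2,7,8,9} are disjoint, each induces a connected subgraph, and every pair is joined by at least one edge of G. Contracting each set to a single vertex therefore yields K_{4} as a minor, and since treewidth is minor-monotone, tw(G) ≥ tw(K_{4}) = 3. Combining the bounds, tw(G) = 3.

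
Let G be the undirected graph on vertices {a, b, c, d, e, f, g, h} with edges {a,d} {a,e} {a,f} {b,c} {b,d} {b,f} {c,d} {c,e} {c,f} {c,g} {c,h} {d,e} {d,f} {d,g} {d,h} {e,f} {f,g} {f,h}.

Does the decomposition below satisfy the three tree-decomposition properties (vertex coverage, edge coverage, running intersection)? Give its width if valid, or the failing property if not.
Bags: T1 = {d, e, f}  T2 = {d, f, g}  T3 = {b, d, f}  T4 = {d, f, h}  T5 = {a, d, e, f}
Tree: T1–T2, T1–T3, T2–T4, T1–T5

A tree decomposition must satisfy three properties: every vertex lies in some bag; for every edge, both endpoints lie together in some bag; and for every vertex, the bags containing it form a connected subtree. Here vertex c appears in no bag, so the decomposition is invalid.

No — vertex c appears in no bag.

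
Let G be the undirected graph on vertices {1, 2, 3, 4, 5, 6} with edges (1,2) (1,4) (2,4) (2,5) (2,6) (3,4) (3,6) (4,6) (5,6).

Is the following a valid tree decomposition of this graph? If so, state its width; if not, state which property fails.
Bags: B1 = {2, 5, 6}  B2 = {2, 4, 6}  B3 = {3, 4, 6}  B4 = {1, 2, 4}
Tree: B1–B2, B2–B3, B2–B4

Yes; width 2.

Every vertex of G appears in some bag (union = {1, 2, 3, 4, 5, 6}); every edge is covered by a bag; and for each vertex v the set of bags containing v is connected in the bag tree. The decomposition is therefore valid. The largest bag has 3 vertices, so the width is 2.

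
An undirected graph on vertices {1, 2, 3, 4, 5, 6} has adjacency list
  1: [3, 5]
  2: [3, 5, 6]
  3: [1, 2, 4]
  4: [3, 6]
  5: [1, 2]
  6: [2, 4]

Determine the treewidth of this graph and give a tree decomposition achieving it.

Treewidth 2.
One optimal decomposition is:
Bags: B1 = {3, 4, 6}  B2 = {2, 3, 6}  B3 = {1, 2, 3}  B4 = {1, 2, 5}
Tree: B1–B2, B2–B3, B3–B4

Every bag has size at most 3, so the width is 3 − 1 = 2 and tw(G) ≤ 2. Since 4–6–2–3–4 is a cycle in G, G is not acyclic. Forests are exactly the graphs of treewidth ≤ 1, so tw(G) ≥ 2. Therefore the treewidth is 2.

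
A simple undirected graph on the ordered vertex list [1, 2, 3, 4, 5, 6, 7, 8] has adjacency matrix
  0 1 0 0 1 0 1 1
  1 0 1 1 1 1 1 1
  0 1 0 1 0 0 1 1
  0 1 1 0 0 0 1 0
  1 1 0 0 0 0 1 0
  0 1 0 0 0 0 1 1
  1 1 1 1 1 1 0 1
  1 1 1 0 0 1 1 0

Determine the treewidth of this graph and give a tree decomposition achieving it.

Treewidth 3.
One optimal decomposition is:
Bags: B1 = {2, 6, 7, 8}  B2 = {1, 2, 7, 8}  B3 = {1, 2, 5, 7}  B4 = {2, 3, 7, 8}  B5 = {2, 3, 4, 7}
Tree: B1–B2, B2–B3, B1–B4, B4–B5

The largest bag has 4 vertices, giving width 3; this decomposition certifies tw(G) ≤ 3. Conversely, {1, 2, 7, 8} is a clique of size 4, and the vertices of any clique must share a bag in every tree decomposition; so some bag has ≥ 4 vertices and tw(G) ≥ 3. Combining the bounds, tw(G) = 3.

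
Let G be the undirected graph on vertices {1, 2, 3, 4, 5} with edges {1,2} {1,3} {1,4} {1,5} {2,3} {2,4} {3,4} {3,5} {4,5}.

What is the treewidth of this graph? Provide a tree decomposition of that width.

Treewidth 3.
One optimal decomposition is:
Bags: B1 = {1, 3, 4, 5}  B2 = {1, 2, 3, 4}
Tree: B1–B2

The largest bag has 4 vertices, giving width 3; this decomposition certifies tw(G) ≤ 3. For the lower bound, the 4 vertices {1, 2, 3, 4} are pairwise adjacent, and any tree decomposition puts a clique entirely inside one bag — forcing width ≥ 3. Hence tw(G) = 3 exactly.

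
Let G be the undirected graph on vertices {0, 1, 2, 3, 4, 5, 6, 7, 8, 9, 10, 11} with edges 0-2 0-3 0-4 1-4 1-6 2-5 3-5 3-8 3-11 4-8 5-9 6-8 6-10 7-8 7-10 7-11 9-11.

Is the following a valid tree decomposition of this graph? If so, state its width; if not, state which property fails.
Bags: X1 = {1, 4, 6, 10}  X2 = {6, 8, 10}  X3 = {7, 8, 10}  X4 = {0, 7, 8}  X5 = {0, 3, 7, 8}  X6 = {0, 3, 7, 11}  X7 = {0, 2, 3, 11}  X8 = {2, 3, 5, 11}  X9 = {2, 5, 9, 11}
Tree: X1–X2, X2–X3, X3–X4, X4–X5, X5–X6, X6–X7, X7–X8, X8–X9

A tree decomposition must satisfy three properties: every vertex lies in some bag; for every edge, both endpoints lie together in some bag; and for every vertex, the bags containing it form a connected subtree. Here edge (4,8) lies in no bag, so the decomposition is invalid.

No — edge (4,8) lies in no bag.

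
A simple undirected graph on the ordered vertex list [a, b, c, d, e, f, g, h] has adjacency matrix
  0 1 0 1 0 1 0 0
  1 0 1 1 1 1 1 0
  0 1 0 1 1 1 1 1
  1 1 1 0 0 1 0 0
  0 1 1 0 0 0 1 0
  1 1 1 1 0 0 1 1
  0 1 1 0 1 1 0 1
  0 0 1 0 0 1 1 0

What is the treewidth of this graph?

3

A width-3 tree decomposition is:
Bags: B1 = {b, c, d, f}  B2 = {a, b, d, f}  B3 = {b, c, f, g}  B4 = {c, f, g, h}  B5 = {b, c, e, g}
Tree: B1–B2, B1–B3, B3–B4, B3–B5
The largest bag has 4 vertices, giving width 3; this decomposition certifies tw(G) ≤ 3. For the lower bound, the 4 vertices {b, c, e, g} are pairwise adjacent, and any tree decomposition puts a clique entirely inside one bag — forcing width ≥ 3. The upper and lower bounds meet at 3, so that is the treewidth.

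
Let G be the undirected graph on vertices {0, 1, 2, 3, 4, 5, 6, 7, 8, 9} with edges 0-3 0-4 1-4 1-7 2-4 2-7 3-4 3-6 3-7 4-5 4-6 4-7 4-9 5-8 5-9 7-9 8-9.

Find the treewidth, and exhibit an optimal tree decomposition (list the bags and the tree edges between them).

Treewidth 2.
One optimal decomposition is:
Bags: B1 = {4, 7, 9}  B2 = {4, 5, 9}  B3 = {3, 4, 7}  B4 = {5, 8, 9}  B5 = {3, 4, 6}  B6 = {1, 4, 7}  B7 = {0, 3, 4}  B8 = {2, 4, 7}
Tree: B1–B2, B1–B3, B2–B4, B3–B5, B3–B6, B3–B7, B3–B8

Each bag holds 3 vertices, so the decomposition has width 2, which upper-bounds the treewidth. For the lower bound, the 3 vertices {5, 8, 9} are pairwise adjacent, and any tree decomposition puts a clique entirely inside one bag — forcing width ≥ 2. The upper and lower bounds meet at 2, so that is the treewidth.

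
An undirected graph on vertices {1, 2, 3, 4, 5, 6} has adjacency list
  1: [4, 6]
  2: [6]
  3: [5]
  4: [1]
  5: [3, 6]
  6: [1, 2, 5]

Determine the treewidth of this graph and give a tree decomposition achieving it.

The largest bag has 2 vertices, giving width 1; this decomposition certifies tw(G) ≤ 1. G has an edge, so its treewidth is at least 1. Combining the bounds, tw(G) = 1.

Treewidth 1.
Bags: B1 = {5, 6}  B2 = {1, 6}  B3 = {1, 4}  B4 = {3, 5}  B5 = {2, 6}
Tree: B1–B2, B2–B3, B1–B4, B2–B5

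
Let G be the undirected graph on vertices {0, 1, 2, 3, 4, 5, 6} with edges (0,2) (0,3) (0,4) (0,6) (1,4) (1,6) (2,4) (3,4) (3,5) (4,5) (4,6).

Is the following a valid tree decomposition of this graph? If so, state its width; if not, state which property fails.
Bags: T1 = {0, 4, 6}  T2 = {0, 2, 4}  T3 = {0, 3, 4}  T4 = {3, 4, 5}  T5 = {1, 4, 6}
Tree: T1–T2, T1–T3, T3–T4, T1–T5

Checking the three conditions: (i) the bags cover all of {0, 1, 2, 3, 4, 5, 6}; (ii) for each edge, some bag contains both endpoints; (iii) the bags containing any fixed vertex form a subtree. All hold, so the decomposition is valid with width 3 − 1 = 2.

Yes; width 2.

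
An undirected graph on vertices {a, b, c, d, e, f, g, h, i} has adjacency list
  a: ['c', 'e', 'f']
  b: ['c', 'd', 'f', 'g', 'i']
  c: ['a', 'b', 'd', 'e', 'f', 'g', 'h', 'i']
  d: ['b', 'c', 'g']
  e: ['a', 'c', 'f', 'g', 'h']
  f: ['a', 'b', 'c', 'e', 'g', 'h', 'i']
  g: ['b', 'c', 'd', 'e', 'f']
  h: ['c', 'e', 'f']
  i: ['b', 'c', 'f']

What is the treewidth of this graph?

A width-3 tree decomposition is:
Bags: B1 = {c, e, f, g}  B2 = {c, e, f, h}  B3 = {b, c, f, g}  B4 = {b, c, d, g}  B5 = {a, c, e, f}  B6 = {b, c, f, i}
Tree: B1–B2, B1–B3, B3–B4, B2–B5, B3–B6
Each bag holds 4 vertices, so the decomposition has width 3, which upper-bounds the treewidth. On the other hand G contains the 4-clique {b, c, d, g}. A clique must lie in a single bag of any decomposition, so no decomposition can have width below 3. Hence tw(G) = 3 exactly.

3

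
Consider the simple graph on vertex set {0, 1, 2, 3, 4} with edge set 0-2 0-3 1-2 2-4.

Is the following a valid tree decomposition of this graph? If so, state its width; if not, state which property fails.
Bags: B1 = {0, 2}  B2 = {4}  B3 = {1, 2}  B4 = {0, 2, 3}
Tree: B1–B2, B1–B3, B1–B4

A tree decomposition must satisfy three properties: every vertex lies in some bag; for every edge, both endpoints lie together in some bag; and for every vertex, the bags containing it form a connected subtree. Here edge (2,4) lies in no bag, so the decomposition is invalid.

No — edge (2,4) lies in no bag.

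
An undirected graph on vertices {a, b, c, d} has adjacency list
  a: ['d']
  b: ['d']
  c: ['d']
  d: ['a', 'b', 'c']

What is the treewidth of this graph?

1

A width-1 tree decomposition is:
Bags: B1 = {b, d}  B2 = {a, d}  B3 = {c, d}
Tree: B1–B2, B2–B3
Every bag has size at most 2, so the width is 2 − 1 = 1 and tw(G) ≤ 1. Any graph with an edge has treewidth ≥ 1, and G has the edge d–b. The upper and lower bounds meet at 1, so that is the treewidth.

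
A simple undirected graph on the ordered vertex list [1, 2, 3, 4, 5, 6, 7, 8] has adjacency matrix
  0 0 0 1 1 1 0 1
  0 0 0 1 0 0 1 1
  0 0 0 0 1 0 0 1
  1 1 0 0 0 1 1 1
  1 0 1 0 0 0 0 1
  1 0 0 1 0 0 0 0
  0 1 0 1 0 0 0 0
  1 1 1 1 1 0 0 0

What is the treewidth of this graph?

2

A width-2 tree decomposition is:
Bags: B1 = {1, 4, 8}  B2 = {1, 5, 8}  B3 = {2, 4, 8}  B4 = {3, 5, 8}  B5 = {1, 4, 6}  B6 = {2, 4, 7}
Tree: B1–B2, B1–B3, B2–B4, B1–B5, B3–B6
Each bag holds 3 vertices, so the decomposition has width 2, which upper-bounds the treewidth. On the other hand G contains the 3-clique {3, 5, 8}. A clique must lie in a single bag of any decomposition, so no decomposition can have width below 2. Hence tw(G) = 2 exactly.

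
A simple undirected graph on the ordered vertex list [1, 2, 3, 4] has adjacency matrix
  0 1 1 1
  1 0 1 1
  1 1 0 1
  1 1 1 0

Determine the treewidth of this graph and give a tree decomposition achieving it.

Treewidth 3.
Bags: B1 = {1, 2, 3, 4}
Tree: (single bag)

A single bag containing all 4 vertices is trivially a valid decomposition of width 3. On the other hand G contains the 4-clique {1, 2, 3, 4}. A clique must lie in a single bag of any decomposition, so no decomposition can have width below 3. The upper and lower bounds meet at 3, so that is the treewidth.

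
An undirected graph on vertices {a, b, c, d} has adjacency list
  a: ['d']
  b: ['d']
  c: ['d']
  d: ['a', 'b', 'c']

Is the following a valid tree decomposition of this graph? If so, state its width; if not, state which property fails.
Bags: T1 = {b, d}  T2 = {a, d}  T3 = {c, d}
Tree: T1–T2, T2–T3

Yes; width 1.

Checking the three conditions: (i) the bags cover all of {a, b, c, d}; (ii) for each edge, some bag contains both endpoints; (iii) the bags containing any fixed vertex form a subtree. All hold, so the decomposition is valid with width 2 − 1 = 1.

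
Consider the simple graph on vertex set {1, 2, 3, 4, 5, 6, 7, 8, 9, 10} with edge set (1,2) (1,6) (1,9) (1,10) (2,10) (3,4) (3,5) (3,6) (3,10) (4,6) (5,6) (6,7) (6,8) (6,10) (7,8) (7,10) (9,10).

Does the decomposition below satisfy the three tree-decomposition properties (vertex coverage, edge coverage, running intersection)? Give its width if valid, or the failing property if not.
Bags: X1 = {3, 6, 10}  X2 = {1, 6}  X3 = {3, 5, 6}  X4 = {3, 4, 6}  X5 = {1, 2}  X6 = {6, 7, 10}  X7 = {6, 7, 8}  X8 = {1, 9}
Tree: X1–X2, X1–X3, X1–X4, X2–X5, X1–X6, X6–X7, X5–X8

A tree decomposition must satisfy three properties: every vertex lies in some bag; for every edge, both endpoints lie together in some bag; and for every vertex, the bags containing it form a connected subtree. Here edge (10,1) lies in no bag, so the decomposition is invalid.

No — edge (10,1) lies in no bag.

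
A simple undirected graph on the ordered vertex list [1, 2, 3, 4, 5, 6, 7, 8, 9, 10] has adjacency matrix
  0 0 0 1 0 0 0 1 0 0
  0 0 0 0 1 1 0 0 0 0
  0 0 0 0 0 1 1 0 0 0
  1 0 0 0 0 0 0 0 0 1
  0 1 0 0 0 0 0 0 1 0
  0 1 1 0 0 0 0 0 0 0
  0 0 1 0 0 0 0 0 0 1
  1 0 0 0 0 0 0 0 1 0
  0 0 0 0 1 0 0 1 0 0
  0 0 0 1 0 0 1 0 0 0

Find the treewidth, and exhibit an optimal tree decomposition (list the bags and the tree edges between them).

The largest bag has 3 vertices, giving width 2; this decomposition certifies tw(G) ≤ 2. The edges 7–3–6–2–5–9–8–1–4–10–7 form a cycle, so G is not a tree and its treewidth is at least 2. Hence tw(G) = 2 exactly.

Treewidth 2.
One such decomposition:
Bags: B1 = {3, 6, 7}  B2 = {2, 6, 7}  B3 = {2, 5, 7}  B4 = {5, 7, 9}  B5 = {7, 8, 9}  B6 = {1, 7, 8}  B7 = {1, 4, 7}  B8 = {4, 7, 10}
Tree: B1–B2, B2–B3, B3–B4, B4–B5, B5–B6, B6–B7, B7–B8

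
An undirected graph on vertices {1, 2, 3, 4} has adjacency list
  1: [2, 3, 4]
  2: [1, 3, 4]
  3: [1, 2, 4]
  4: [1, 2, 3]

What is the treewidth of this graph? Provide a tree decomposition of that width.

Treewidth 3.
One such decomposition:
Bags: B1 = {1, 2, 3, 4}
Tree: (single bag)

With just one bag of size 4, the width is 4 − 1 = 3, so tw(G) ≤ 3. Conversely, {1, 2, 3, 4} is a clique of size 4, and the vertices of any clique must share a bag in every tree decomposition; so some bag has ≥ 4 vertices and tw(G) ≥ 3. Therefore the treewidth is 3.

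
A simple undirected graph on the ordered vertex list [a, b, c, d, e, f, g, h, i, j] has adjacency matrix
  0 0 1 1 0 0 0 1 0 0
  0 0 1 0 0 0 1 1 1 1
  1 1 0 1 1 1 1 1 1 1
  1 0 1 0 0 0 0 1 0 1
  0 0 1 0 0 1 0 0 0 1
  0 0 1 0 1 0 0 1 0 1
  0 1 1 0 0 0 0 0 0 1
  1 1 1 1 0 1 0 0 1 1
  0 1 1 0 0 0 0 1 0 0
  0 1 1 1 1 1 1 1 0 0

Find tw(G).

A width-3 tree decomposition is:
Bags: B1 = {a, c, d, h}  B2 = {c, d, h, j}  B3 = {b, c, h, j}  B4 = {c, f, h, j}  B5 = {b, c, h, i}  B6 = {b, c, g, j}  B7 = {c, e, f, j}
Tree: B1–B2, B2–B3, B2–B4, B3–B5, B3–B6, B4–B7
Every bag has size at most 4, so the width is 4 − 1 = 3 and tw(G) ≤ 3. On the other hand G contains the 4-clique {b, c, g, j}. A clique must lie in a single bag of any decomposition, so no decomposition can have width below 3. The upper and lower bounds meet at 3, so that is the treewidth.

3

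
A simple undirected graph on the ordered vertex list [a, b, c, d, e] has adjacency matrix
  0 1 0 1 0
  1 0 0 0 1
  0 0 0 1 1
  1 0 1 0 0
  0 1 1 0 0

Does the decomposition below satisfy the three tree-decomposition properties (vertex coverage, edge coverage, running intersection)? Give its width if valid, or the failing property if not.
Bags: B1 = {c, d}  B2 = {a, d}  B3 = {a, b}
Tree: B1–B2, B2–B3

No — vertex e appears in no bag.

A tree decomposition must satisfy three properties: every vertex lies in some bag; for every edge, both endpoints lie together in some bag; and for every vertex, the bags containing it form a connected subtree. Here vertex e appears in no bag, so the decomposition is invalid.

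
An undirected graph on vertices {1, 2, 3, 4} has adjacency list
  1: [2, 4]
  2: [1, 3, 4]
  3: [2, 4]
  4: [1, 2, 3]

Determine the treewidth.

2

A width-2 tree decomposition is:
Bags: B1 = {2, 3, 4}  B2 = {1, 2, 4}
Tree: B1–B2
Every bag has size at most 3, so the width is 3 − 1 = 2 and tw(G) ≤ 2. Conversely, {1, 2, 4} is a clique of size 3, and the vertices of any clique must share a bag in every tree decomposition; so some bag has ≥ 3 vertices and tw(G) ≥ 2. Combining the bounds, tw(G) = 2.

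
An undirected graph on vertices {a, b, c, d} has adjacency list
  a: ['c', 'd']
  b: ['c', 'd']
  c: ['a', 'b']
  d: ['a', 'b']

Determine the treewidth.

2

A width-2 tree decomposition is:
Bags: B1 = {b, c, d}  B2 = {a, c, d}
Tree: B1–B2
The largest bag has 3 vertices, giving width 2; this decomposition certifies tw(G) ≤ 2. The edges d–b–c–a–d form a cycle, so G is not a tree and its treewidth is at least 2. Combining the bounds, tw(G) = 2.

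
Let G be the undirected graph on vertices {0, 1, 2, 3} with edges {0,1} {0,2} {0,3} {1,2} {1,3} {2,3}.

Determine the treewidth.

A width-3 tree decomposition is:
Bags: B1 = {0, 1, 2, 3}
Tree: (single bag)
With just one bag of size 4, the width is 4 − 1 = 3, so tw(G) ≤ 3. Conversely, {0, 1, 2, 3} is a clique of size 4, and the vertices of any clique must share a bag in every tree decomposition; so some bag has ≥ 4 vertices and tw(G) ≥ 3. Therefore the treewidth is 3.

3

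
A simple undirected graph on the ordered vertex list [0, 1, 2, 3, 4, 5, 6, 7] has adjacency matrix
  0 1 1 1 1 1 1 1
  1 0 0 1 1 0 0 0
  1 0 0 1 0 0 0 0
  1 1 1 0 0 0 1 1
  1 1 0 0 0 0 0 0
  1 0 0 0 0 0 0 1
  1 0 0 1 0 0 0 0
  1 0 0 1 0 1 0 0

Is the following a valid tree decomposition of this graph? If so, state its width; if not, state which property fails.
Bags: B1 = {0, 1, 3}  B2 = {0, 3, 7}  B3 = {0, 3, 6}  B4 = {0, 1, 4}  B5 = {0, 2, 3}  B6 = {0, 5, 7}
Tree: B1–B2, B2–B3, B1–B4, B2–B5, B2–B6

Yes; width 2.

Every vertex of G appears in some bag (union = {0, 1, 2, 3, 4, 5, 6, 7}); every edge is covered by a bag; and for each vertex v the set of bags containing v is connected in the bag tree. The decomposition is therefore valid. The largest bag has 3 vertices, so the width is 2.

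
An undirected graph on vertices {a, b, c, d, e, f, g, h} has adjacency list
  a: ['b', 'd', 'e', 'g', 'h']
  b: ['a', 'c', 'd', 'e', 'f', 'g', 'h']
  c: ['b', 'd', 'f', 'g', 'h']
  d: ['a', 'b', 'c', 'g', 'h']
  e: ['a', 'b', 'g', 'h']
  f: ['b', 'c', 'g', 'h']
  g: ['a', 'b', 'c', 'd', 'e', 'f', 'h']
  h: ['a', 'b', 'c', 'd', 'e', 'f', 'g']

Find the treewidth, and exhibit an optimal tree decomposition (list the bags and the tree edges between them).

Treewidth 4.
One optimal decomposition is:
Bags: B1 = {b, c, d, g, h}  B2 = {b, c, f, g, h}  B3 = {a, b, d, g, h}  B4 = {a, b, e, g, h}
Tree: B1–B2, B1–B3, B3–B4

Each bag holds 5 vertices, so the decomposition has width 4, which upper-bounds the treewidth. For the lower bound, the 5 vertices {b, c, d, g, h} are pairwise adjacent, and any tree decomposition puts a clique entirely inside one bag — forcing width ≥ 4. Combining the bounds, tw(G) = 4.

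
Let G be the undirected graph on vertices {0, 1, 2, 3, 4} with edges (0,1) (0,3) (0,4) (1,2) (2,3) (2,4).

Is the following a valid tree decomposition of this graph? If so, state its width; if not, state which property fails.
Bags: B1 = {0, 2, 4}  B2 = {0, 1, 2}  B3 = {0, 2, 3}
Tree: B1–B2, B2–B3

Every vertex of G appears in some bag (union = {0, 1, 2, 3, 4}); every edge is covered by a bag; and for each vertex v the set of bags containing v is connected in the bag tree. The decomposition is therefore valid. The largest bag has 3 vertices, so the width is 2.

Yes; width 2.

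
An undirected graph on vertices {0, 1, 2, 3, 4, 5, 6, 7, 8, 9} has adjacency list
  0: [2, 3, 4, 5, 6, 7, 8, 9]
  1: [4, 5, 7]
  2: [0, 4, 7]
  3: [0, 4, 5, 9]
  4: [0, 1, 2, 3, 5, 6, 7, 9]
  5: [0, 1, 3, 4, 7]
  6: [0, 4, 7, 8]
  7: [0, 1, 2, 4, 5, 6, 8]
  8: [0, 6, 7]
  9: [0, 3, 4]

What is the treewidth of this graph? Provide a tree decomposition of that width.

The largest bag has 4 vertices, giving width 3; this decomposition certifies tw(G) ≤ 3. On the other hand G contains the 4-clique {0, 6, 7, 8}. A clique must lie in a single bag of any decomposition, so no decomposition can have width below 3. Combining the bounds, tw(G) = 3.

Treewidth 3.
Bags: B1 = {0, 2, 4, 7}  B2 = {0, 4, 5, 7}  B3 = {0, 3, 4, 5}  B4 = {0, 3, 4, 9}  B5 = {0, 4, 6, 7}  B6 = {1, 4, 5, 7}  B7 = {0, 6, 7, 8}
Tree: B1–B2, B2–B3, B3–B4, B2–B5, B2–B6, B5–B7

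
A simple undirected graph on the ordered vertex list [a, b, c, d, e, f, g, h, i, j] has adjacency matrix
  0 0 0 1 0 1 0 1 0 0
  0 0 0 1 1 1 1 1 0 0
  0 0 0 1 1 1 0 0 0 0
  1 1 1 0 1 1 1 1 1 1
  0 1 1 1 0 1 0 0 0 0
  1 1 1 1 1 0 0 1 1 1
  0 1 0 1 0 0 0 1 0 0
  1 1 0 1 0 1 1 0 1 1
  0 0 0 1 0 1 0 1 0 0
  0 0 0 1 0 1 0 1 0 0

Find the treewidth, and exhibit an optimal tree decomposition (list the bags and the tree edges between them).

Treewidth 3.
One optimal decomposition is:
Bags: B1 = {d, f, h, j}  B2 = {b, d, f, h}  B3 = {b, d, e, f}  B4 = {c, d, e, f}  B5 = {a, d, f, h}  B6 = {d, f, h, i}  B7 = {b, d, g, h}
Tree: B1–B2, B2–B3, B3–B4, B2–B5, B1–B6, B2–B7

The largest bag has 4 vertices, giving width 3; this decomposition certifies tw(G) ≤ 3. Conversely, {b, d, g, h} is a clique of size 4, and the vertices of any clique must share a bag in every tree decomposition; so some bag has ≥ 4 vertices and tw(G) ≥ 3. Combining the bounds, tw(G) = 3.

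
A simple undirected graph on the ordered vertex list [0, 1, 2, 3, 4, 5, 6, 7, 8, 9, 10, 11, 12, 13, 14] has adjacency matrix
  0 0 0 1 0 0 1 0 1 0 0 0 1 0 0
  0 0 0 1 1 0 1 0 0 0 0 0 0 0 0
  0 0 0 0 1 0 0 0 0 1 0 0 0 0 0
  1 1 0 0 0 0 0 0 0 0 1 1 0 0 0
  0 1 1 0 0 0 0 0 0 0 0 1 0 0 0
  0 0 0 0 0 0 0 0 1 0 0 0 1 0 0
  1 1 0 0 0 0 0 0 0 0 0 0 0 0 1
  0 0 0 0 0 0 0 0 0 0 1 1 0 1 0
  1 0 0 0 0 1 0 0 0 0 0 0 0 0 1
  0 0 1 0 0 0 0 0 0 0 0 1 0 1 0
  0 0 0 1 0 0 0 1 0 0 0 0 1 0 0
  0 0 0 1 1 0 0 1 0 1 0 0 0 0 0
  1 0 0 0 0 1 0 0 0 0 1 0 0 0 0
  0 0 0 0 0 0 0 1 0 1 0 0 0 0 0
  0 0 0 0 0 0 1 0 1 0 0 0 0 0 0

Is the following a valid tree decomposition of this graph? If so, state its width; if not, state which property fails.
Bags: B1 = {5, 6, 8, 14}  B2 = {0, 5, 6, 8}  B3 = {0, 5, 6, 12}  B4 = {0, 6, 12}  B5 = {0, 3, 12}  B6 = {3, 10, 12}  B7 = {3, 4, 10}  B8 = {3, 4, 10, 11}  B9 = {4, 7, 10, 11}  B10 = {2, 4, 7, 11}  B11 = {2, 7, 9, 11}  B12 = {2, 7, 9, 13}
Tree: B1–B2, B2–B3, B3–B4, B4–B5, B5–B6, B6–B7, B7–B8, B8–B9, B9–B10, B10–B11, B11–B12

A tree decomposition must satisfy three properties: every vertex lies in some bag; for every edge, both endpoints lie together in some bag; and for every vertex, the bags containing it form a connected subtree. Here vertex 1 appears in no bag, so the decomposition is invalid.

No — vertex 1 appears in no bag.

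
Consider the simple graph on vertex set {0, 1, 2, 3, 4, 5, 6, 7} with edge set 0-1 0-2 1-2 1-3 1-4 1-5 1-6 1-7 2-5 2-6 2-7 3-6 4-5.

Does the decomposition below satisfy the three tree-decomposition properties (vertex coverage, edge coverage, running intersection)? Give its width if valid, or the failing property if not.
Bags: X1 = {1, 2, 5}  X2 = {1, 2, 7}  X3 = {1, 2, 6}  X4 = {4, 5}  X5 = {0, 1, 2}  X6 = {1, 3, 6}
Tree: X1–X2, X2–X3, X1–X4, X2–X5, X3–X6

A tree decomposition must satisfy three properties: every vertex lies in some bag; for every edge, both endpoints lie together in some bag; and for every vertex, the bags containing it form a connected subtree. Here edge (1,4) lies in no bag, so the decomposition is invalid.

No — edge (1,4) lies in no bag.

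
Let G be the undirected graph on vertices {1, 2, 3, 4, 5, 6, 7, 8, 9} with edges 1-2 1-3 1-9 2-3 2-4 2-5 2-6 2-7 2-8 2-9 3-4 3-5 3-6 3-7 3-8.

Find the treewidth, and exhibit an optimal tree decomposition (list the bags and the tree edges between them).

Treewidth 2.
One optimal decomposition is:
Bags: B1 = {2, 3, 8}  B2 = {2, 3, 5}  B3 = {2, 3, 7}  B4 = {1, 2, 3}  B5 = {1, 2, 9}  B6 = {2, 3, 4}  B7 = {2, 3, 6}
Tree: B1–B2, B2–B3, B2–B4, B4–B5, B2–B6, B6–B7

The largest bag has 3 vertices, giving width 2; this decomposition certifies tw(G) ≤ 2. For the lower bound, the 3 vertices {1, 2, 9} are pairwise adjacent, and any tree decomposition puts a clique entirely inside one bag — forcing width ≥ 2. The upper and lower bounds meet at 2, so that is the treewidth.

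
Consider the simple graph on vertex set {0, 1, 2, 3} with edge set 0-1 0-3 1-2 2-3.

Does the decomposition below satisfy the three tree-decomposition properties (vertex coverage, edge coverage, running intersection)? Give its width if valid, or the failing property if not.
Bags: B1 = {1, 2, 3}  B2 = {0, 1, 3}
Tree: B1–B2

Yes; width 2.

Every vertex of G appears in some bag (union = {0, 1, 2, 3}); every edge is covered by a bag; and for each vertex v the set of bags containing v is connected in the bag tree. The decomposition is therefore valid. The largest bag has 3 vertices, so the width is 2.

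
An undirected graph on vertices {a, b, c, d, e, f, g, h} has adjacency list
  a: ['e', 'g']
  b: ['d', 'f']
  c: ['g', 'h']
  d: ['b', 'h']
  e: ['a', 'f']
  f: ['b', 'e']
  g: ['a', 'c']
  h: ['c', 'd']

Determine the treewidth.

A width-2 tree decomposition is:
Bags: B1 = {b, e, f}  B2 = {a, b, e}  B3 = {a, b, g}  B4 = {b, c, g}  B5 = {b, c, h}  B6 = {b, d, h}
Tree: B1–B2, B2–B3, B3–B4, B4–B5, B5–B6
Every bag has size at most 3, so the width is 3 − 1 = 2 and tw(G) ≤ 2. The edges b–f–e–a–g–c–h–d–b form a cycle, so G is not a tree and its treewidth is at least 2. Therefore the treewidth is 2.

2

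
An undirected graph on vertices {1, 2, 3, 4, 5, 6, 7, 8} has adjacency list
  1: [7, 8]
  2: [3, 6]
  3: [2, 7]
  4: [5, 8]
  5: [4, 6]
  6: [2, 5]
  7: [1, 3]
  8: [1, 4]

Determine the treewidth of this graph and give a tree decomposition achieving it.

Every bag has size at most 3, so the width is 3 − 1 = 2 and tw(G) ≤ 2. The edges 8–1–7–3–2–6–5–4–8 form a cycle, so G is not a tree and its treewidth is at least 2. The upper and lower bounds meet at 2, so that is the treewidth.

Treewidth 2.
One optimal decomposition is:
Bags: B1 = {1, 7, 8}  B2 = {3, 7, 8}  B3 = {2, 3, 8}  B4 = {2, 6, 8}  B5 = {5, 6, 8}  B6 = {4, 5, 8}
Tree: B1–B2, B2–B3, B3–B4, B4–B5, B5–B6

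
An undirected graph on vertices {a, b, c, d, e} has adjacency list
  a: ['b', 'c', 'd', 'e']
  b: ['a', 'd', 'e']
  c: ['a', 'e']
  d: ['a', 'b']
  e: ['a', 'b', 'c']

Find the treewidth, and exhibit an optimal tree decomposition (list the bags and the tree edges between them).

Treewidth 2.
One such decomposition:
Bags: B1 = {a, b, e}  B2 = {a, c, e}  B3 = {a, b, d}
Tree: B1–B2, B1–B3

Every bag has size at most 3, so the width is 3 − 1 = 2 and tw(G) ≤ 2. Conversely, {a, b, d} is a clique of size 3, and the vertices of any clique must share a bag in every tree decomposition; so some bag has ≥ 3 vertices and tw(G) ≥ 2. Combining the bounds, tw(G) = 2.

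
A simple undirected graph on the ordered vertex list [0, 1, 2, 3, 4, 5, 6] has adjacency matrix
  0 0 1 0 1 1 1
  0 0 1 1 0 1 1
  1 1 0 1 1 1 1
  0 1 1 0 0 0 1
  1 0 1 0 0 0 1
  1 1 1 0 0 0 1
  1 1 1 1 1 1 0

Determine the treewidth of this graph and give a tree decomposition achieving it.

Treewidth 3.
One optimal decomposition is:
Bags: B1 = {0, 2, 5, 6}  B2 = {1, 2, 5, 6}  B3 = {0, 2, 4, 6}  B4 = {1, 2, 3, 6}
Tree: B1–B2, B1–B3, B2–B4

Each bag holds 4 vertices, so the decomposition has width 3, which upper-bounds the treewidth. Conversely, {0, 2, 4, 6} is a clique of size 4, and the vertices of any clique must share a bag in every tree decomposition; so some bag has ≥ 4 vertices and tw(G) ≥ 3. Hence tw(G) = 3 exactly.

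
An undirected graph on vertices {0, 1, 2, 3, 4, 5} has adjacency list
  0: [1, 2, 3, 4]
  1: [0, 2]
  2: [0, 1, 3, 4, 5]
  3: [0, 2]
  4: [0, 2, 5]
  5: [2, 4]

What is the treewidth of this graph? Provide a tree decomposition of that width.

Treewidth 2.
Bags: B1 = {0, 1, 2}  B2 = {0, 2, 3}  B3 = {0, 2, 4}  B4 = {2, 4, 5}
Tree: B1–B2, B1–B3, B3–B4

The largest bag has 3 vertices, giving width 2; this decomposition certifies tw(G) ≤ 2. On the other hand G contains the 3-clique {0, 1, 2}. A clique must lie in a single bag of any decomposition, so no decomposition can have width below 2. Hence tw(G) = 2 exactly.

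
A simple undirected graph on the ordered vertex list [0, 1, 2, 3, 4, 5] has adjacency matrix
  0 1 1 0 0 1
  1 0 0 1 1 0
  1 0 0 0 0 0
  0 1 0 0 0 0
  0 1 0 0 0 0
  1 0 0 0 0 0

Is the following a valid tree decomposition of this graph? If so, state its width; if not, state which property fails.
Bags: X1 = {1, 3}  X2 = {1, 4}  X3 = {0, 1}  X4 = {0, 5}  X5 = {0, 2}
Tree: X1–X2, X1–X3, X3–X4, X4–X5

Checking the three conditions: (i) the bags cover all of {0, 1, 2, 3, 4, 5}; (ii) for each edge, some bag contains both endpoints; (iii) the bags containing any fixed vertex form a subtree. All hold, so the decomposition is valid with width 2 − 1 = 1.

Yes; width 1.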